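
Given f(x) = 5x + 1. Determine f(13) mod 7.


3


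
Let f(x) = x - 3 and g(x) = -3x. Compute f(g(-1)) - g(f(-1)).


f(g(-1)) = 0
g(f(-1)) = 12
Difference = -12

-12


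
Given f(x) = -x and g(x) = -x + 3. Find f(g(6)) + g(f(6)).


f(g(6)) = 3
g(f(6)) = 9
Sum = 12

12


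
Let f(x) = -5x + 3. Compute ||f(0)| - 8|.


f(0) = 3
|3| = 3
|3 - 8| = 5

5


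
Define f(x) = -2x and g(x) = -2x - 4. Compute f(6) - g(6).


f(6) = -12
g(6) = -16
Difference = 4

4


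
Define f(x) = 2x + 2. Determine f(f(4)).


f(4) = 10
f(10) = 22

22


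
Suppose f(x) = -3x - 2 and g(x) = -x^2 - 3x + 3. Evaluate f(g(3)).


g(3) = -15
f(-15) = 43

43


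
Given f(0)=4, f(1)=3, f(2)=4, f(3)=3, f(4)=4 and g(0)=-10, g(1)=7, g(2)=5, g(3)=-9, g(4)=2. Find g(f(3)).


f(3) = 3
g(3) = -9

-9


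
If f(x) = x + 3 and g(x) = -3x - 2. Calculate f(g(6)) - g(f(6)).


f(g(6)) = -17
g(f(6)) = -29
Difference = 12

12


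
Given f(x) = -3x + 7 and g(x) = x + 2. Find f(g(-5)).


g(-5) = -3
f(-3) = 16

16


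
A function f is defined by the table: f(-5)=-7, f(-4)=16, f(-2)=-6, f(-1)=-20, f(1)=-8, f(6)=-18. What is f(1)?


Reading from the table at x = 1

-8


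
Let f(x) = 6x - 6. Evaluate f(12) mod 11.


f(12) = 66
66 mod 11 = 0

0


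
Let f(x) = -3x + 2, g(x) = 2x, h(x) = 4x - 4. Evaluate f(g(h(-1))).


h(-1) = -8
g(-8) = -16
f(-16) = 50

50


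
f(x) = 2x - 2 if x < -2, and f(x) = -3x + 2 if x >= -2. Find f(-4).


-4 satisfies x < -2
f(-4) = -10

-10


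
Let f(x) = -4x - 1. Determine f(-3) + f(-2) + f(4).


f(-3) = 11
f(-2) = 7
f(4) = -17
Sum = 1

1


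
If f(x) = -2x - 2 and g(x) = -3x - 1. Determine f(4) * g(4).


130


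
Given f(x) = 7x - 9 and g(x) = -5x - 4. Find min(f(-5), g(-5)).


f(-5) = -44
g(-5) = 21
min = -44

-44


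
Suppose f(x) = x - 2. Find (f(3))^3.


f(3) = 1
(1)^3 = 1

1


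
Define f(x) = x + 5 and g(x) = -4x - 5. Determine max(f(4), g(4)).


9


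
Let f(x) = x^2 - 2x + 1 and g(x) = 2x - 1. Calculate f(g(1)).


g(1) = 1
f(1) = 1*(1)^2 - 2*(1) + 1 = 0

0


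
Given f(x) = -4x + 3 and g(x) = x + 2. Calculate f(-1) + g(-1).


f(-1) = 7
g(-1) = 1
Sum = 8

8


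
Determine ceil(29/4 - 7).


29/4 = 7.25
7.25 - 7 = 0.25
ceil(0.25) = 1

1


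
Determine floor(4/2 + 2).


4/2 = 2
2 + 2 = 4
floor(4) = 4

4


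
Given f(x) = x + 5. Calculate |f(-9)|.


4


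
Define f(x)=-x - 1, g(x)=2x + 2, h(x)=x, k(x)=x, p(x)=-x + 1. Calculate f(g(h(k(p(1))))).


-3


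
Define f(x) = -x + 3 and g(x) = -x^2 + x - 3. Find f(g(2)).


8


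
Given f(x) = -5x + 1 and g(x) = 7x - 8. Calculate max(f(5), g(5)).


f(5) = -24
g(5) = 27
max = 27

27


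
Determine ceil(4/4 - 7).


-6


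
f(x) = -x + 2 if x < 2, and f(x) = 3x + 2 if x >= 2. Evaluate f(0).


0 satisfies x < 2
f(0) = 2

2


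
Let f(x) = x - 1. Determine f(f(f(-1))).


f(-1) = -2
f(-2) = -3
f(-3) = -4

-4


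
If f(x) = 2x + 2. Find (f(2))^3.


f(2) = 6
(6)^3 = 216

216


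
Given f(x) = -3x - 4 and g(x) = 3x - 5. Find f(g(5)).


g(5) = 10
f(10) = -34

-34


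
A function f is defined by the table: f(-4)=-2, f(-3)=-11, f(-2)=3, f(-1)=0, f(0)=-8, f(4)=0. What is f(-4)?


Reading from the table at x = -4

-2


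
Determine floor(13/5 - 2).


13/5 = 2.6
2.6 - 2 = 0.6
floor(0.6) = 0

0


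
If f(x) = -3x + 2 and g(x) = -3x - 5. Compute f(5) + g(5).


f(5) = -13
g(5) = -20
Sum = -33

-33


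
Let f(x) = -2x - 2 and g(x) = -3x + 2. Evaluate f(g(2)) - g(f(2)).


f(g(2)) = 6
g(f(2)) = 20
Difference = -14

-14


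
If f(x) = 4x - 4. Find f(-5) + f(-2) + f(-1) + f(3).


f(-5) = -24
f(-2) = -12
f(-1) = -8
f(3) = 8
Sum = -36

-36


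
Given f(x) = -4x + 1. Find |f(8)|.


31


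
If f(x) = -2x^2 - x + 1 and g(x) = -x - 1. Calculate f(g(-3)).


-9


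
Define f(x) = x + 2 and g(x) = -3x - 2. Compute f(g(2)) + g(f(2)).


f(g(2)) = -6
g(f(2)) = -14
Sum = -20

-20


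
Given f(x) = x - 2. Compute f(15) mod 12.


1


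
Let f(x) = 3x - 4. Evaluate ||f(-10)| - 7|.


f(-10) = -34
|-34| = 34
|34 - 7| = 27

27


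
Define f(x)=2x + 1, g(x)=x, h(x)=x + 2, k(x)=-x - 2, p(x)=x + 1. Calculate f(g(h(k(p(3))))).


-7


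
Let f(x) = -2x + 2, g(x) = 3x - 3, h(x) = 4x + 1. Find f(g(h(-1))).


26


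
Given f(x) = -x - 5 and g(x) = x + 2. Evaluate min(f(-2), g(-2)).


f(-2) = -3
g(-2) = 0
min = -3

-3


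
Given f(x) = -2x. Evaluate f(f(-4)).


f(-4) = 8
f(8) = -16

-16


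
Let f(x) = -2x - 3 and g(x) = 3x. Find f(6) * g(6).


-270


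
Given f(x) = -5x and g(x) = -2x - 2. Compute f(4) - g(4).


f(4) = -20
g(4) = -10
Difference = -10

-10


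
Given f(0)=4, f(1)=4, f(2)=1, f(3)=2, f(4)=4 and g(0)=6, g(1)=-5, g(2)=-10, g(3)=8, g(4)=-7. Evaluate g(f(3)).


-10


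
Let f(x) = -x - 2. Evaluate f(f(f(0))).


f(0) = -2
f(-2) = 0
f(0) = -2

-2


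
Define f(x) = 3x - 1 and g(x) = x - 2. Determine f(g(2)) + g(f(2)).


2


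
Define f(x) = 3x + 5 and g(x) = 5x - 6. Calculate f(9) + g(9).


f(9) = 32
g(9) = 39
Sum = 71

71


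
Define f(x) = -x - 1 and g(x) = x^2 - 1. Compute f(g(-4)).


g(-4) = 15
f(15) = -16

-16


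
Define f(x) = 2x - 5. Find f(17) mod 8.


5


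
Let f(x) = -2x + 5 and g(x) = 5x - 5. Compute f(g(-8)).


g(-8) = -45
f(-45) = 95

95


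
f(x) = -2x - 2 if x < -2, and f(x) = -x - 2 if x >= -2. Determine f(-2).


-2 satisfies x >= -2
f(-2) = 0

0


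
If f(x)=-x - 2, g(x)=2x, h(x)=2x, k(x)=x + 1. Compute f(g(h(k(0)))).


k(0) = 1
h(1) = 2
g(2) = 4
f(4) = -6

-6


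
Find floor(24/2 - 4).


24/2 = 12
12 - 4 = 8
floor(8) = 8

8


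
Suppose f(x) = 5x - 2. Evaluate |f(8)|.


f(8) = 38
|38| = 38

38


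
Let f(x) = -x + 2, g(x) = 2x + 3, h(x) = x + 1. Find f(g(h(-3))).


h(-3) = -2
g(-2) = -1
f(-1) = 3

3


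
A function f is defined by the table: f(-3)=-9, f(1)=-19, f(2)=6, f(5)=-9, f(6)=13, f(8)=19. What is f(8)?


19


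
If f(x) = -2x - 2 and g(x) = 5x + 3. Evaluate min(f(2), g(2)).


-6


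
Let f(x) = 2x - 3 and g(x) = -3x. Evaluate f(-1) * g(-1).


f(-1) = -5
g(-1) = 3
Product = -15

-15


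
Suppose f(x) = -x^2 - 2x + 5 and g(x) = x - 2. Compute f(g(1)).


g(1) = -1
f(-1) = (-1)*(-1)^2 - 2*(-1) + 5 = 6

6


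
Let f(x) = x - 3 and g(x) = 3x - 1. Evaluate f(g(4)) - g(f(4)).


6


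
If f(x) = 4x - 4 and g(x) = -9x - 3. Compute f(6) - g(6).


f(6) = 20
g(6) = -57
Difference = 77

77


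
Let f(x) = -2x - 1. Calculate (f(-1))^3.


f(-1) = 1
(1)^3 = 1

1


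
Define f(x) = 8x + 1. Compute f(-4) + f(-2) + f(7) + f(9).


f(-4) = -31
f(-2) = -15
f(7) = 57
f(9) = 73
Sum = 84

84


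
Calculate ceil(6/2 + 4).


6/2 = 3
3 + 4 = 7
ceil(7) = 7

7


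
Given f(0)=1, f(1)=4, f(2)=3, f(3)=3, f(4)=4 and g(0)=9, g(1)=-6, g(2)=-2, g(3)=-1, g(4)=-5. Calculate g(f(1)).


-5


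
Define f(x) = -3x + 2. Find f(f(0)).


-4


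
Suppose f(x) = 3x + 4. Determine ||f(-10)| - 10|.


f(-10) = -26
|-26| = 26
|26 - 10| = 16

16


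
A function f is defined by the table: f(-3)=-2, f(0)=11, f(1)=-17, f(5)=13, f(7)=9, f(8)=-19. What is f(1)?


Reading from the table at x = 1

-17


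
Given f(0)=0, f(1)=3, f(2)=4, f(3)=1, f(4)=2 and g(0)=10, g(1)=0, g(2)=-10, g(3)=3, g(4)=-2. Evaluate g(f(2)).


f(2) = 4
g(4) = -2

-2


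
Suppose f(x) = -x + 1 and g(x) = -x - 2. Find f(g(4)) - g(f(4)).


f(g(4)) = 7
g(f(4)) = 1
Difference = 6

6


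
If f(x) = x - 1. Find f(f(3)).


f(3) = 2
f(2) = 1

1


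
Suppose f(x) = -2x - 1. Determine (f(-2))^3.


27


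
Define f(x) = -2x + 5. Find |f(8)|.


11


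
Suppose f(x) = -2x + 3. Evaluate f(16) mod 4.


f(16) = -29
-29 mod 4 = 3

3


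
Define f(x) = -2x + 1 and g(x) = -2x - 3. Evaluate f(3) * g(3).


f(3) = -5
g(3) = -9
Product = 45

45


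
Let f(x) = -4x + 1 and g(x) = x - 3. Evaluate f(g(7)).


g(7) = 4
f(4) = -15

-15


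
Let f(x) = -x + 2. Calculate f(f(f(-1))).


f(-1) = 3
f(3) = -1
f(-1) = 3

3


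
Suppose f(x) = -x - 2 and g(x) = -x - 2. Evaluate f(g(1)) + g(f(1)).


f(g(1)) = 1
g(f(1)) = 1
Sum = 2

2


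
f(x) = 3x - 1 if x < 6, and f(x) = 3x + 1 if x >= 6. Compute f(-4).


-4 satisfies x < 6
f(-4) = -13

-13


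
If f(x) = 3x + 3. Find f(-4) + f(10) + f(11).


60


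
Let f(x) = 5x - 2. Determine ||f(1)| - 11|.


f(1) = 3
|3| = 3
|3 - 11| = 8

8


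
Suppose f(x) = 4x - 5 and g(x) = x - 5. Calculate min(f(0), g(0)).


f(0) = -5
g(0) = -5
min = -5

-5


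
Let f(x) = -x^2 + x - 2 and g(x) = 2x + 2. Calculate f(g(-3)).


g(-3) = -4
f(-4) = (-1)*(-4)^2 + 1*(-4) - 2 = -22

-22


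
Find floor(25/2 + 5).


25/2 = 12.5
12.5 + 5 = 17.5
floor(17.5) = 17

17


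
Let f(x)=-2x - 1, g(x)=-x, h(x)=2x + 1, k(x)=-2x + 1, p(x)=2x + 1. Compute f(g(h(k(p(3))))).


p(3) = 7
k(7) = -13
h(-13) = -25
g(-25) = 25
f(25) = -51

-51


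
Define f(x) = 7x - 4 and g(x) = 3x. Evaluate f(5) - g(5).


16


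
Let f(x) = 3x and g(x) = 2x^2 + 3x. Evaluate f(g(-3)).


g(-3) = 9
f(9) = 27

27


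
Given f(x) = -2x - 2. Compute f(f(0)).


f(0) = -2
f(-2) = 2

2


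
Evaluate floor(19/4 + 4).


8


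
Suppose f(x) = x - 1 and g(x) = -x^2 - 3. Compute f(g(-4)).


-20


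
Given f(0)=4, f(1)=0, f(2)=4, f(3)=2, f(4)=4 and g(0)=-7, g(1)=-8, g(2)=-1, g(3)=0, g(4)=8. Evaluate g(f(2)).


8


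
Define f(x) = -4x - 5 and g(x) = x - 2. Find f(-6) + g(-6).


f(-6) = 19
g(-6) = -8
Sum = 11

11


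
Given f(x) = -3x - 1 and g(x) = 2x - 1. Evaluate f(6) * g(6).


f(6) = -19
g(6) = 11
Product = -209

-209


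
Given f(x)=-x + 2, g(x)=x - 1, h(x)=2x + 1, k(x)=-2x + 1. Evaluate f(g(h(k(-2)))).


k(-2) = 5
h(5) = 11
g(11) = 10
f(10) = -8

-8


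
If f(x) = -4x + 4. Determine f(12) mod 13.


f(12) = -44
-44 mod 13 = 8

8


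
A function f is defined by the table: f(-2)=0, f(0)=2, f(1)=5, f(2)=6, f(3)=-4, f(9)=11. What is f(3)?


Reading from the table at x = 3

-4


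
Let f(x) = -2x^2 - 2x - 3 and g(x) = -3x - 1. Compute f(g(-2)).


g(-2) = 5
f(5) = (-2)*(5)^2 - 2*(5) - 3 = -63

-63


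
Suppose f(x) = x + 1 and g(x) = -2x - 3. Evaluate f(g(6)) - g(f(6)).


f(g(6)) = -14
g(f(6)) = -17
Difference = 3

3


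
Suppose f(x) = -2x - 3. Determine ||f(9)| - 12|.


f(9) = -21
|-21| = 21
|21 - 12| = 9

9


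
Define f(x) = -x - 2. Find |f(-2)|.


f(-2) = 0
|0| = 0

0


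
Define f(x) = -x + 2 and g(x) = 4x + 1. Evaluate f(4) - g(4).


f(4) = -2
g(4) = 17
Difference = -19

-19


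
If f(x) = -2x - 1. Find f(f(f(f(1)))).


f(1) = -3
f(-3) = 5
f(5) = -11
f(-11) = 21

21


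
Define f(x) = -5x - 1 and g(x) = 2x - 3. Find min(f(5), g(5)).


-26


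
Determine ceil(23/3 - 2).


23/3 = 7.6667
7.6667 - 2 = 5.6667
ceil(5.6667) = 6

6


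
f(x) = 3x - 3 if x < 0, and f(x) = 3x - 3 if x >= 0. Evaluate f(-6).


-6 satisfies x < 0
f(-6) = -21

-21


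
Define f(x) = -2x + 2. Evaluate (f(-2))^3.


f(-2) = 6
(6)^3 = 216

216


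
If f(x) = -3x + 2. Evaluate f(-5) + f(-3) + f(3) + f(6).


5


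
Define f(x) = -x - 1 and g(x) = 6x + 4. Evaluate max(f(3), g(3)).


f(3) = -4
g(3) = 22
max = 22

22


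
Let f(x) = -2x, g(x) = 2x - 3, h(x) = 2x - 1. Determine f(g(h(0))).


h(0) = -1
g(-1) = -5
f(-5) = 10

10


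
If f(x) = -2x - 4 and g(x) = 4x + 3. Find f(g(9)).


g(9) = 39
f(39) = -82

-82


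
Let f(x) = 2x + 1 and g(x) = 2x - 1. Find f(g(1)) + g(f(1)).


f(g(1)) = 3
g(f(1)) = 5
Sum = 8

8


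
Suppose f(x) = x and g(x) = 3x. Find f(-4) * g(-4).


f(-4) = -4
g(-4) = -12
Product = 48

48


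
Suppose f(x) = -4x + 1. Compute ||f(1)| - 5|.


2


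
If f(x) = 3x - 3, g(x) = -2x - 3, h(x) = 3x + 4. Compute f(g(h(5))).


h(5) = 19
g(19) = -41
f(-41) = -126

-126


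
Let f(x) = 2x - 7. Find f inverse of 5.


6


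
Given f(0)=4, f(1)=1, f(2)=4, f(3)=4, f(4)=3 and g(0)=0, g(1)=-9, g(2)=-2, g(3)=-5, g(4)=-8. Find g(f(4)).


-5


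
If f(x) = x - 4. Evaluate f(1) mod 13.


f(1) = -3
-3 mod 13 = 10

10


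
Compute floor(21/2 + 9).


21/2 = 10.5
10.5 + 9 = 19.5
floor(19.5) = 19

19


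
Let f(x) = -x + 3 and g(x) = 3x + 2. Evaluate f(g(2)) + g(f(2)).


f(g(2)) = -5
g(f(2)) = 5
Sum = 0

0


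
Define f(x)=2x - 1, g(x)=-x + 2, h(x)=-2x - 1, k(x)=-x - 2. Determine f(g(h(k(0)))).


k(0) = -2
h(-2) = 3
g(3) = -1
f(-1) = -3

-3


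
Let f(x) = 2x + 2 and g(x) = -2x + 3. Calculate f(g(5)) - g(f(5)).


9


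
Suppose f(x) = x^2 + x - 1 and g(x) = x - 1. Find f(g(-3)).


g(-3) = -4
f(-4) = 1*(-4)^2 + 1*(-4) - 1 = 11

11


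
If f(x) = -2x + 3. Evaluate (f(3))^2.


f(3) = -3
(-3)^2 = 9

9


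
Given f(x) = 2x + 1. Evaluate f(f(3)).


f(3) = 7
f(7) = 15

15


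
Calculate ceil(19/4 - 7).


19/4 = 4.75
4.75 - 7 = -2.25
ceil(-2.25) = -2

-2


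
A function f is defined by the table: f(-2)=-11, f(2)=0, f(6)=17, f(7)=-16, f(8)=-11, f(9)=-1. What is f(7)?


Reading from the table at x = 7

-16


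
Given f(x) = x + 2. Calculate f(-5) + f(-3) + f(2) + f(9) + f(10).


f(-5) = -3
f(-3) = -1
f(2) = 4
f(9) = 11
f(10) = 12
Sum = 23

23


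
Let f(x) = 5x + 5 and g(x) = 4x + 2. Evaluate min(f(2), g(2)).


f(2) = 15
g(2) = 10
min = 10

10


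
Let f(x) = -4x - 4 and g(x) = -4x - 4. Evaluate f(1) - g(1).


0


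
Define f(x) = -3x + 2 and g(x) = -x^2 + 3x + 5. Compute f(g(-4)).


g(-4) = -23
f(-23) = 71

71


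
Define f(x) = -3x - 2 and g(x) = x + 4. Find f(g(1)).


-17


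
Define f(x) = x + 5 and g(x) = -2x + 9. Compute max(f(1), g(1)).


7


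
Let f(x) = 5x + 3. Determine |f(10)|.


f(10) = 53
|53| = 53

53


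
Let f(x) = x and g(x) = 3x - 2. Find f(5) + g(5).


f(5) = 5
g(5) = 13
Sum = 18

18


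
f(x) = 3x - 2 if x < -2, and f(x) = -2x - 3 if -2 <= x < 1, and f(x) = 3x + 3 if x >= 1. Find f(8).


8 satisfies x >= 1
f(8) = 27

27


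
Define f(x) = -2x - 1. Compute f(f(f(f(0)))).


5


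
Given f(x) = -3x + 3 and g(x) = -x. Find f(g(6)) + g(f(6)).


f(g(6)) = 21
g(f(6)) = 15
Sum = 36

36


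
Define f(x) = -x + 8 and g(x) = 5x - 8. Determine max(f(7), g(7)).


f(7) = 1
g(7) = 27
max = 27

27


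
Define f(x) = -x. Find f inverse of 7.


-7


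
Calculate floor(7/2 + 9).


12


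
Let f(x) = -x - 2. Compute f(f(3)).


f(3) = -5
f(-5) = 3

3


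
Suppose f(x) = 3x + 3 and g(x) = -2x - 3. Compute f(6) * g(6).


f(6) = 21
g(6) = -15
Product = -315

-315


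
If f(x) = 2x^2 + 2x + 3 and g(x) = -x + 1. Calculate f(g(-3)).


g(-3) = 4
f(4) = 2*(4)^2 + 2*(4) + 3 = 43

43


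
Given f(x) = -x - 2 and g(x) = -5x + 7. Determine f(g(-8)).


g(-8) = 47
f(47) = -49

-49


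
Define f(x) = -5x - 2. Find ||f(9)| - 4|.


f(9) = -47
|-47| = 47
|47 - 4| = 43

43


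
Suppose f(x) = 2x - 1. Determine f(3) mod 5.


f(3) = 5
5 mod 5 = 0

0


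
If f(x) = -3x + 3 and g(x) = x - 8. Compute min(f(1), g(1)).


f(1) = 0
g(1) = -7
min = -7

-7


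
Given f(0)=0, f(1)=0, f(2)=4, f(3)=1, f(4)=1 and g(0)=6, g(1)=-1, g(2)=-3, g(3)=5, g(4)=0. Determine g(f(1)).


f(1) = 0
g(0) = 6

6


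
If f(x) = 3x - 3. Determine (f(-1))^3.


f(-1) = -6
(-6)^3 = -216

-216


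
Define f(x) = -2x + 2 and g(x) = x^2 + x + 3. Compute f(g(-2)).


g(-2) = 5
f(5) = -8

-8


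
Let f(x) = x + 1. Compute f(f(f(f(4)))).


8


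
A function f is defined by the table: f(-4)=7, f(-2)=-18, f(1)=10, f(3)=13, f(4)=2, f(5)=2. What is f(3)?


13


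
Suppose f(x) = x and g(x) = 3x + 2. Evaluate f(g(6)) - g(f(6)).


f(g(6)) = 20
g(f(6)) = 20
Difference = 0

0


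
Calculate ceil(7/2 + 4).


7/2 = 3.5
3.5 + 4 = 7.5
ceil(7.5) = 8

8


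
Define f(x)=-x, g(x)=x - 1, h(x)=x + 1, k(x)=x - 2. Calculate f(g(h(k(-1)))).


3


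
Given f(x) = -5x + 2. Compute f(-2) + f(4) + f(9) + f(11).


-102


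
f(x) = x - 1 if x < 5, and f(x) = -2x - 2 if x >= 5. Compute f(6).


-14


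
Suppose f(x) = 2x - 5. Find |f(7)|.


f(7) = 9
|9| = 9

9


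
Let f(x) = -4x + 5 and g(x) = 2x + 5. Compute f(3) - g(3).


f(3) = -7
g(3) = 11
Difference = -18

-18


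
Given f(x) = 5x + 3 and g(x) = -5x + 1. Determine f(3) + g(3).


f(3) = 18
g(3) = -14
Sum = 4

4


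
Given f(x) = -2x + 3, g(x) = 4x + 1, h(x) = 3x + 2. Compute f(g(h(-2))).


h(-2) = -4
g(-4) = -15
f(-15) = 33

33


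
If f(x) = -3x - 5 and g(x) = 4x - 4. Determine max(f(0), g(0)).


f(0) = -5
g(0) = -4
max = -4

-4


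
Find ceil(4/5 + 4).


4/5 = 0.8
0.8 + 4 = 4.8
ceil(4.8) = 5

5


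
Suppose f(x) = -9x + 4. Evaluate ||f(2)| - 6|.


f(2) = -14
|-14| = 14
|14 - 6| = 8

8


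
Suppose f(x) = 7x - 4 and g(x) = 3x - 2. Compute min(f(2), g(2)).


f(2) = 10
g(2) = 4
min = 4

4


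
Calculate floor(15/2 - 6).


15/2 = 7.5
7.5 - 6 = 1.5
floor(1.5) = 1

1


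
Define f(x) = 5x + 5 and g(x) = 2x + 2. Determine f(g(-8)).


g(-8) = -14
f(-14) = -65

-65


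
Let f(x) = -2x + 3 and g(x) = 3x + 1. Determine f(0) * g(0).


3


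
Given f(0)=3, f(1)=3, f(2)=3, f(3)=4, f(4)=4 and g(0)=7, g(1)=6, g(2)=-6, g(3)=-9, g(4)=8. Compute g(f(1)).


f(1) = 3
g(3) = -9

-9


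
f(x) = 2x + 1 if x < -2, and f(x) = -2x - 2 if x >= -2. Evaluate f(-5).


-5 satisfies x < -2
f(-5) = -9

-9


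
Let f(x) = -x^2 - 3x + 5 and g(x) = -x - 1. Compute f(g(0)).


7


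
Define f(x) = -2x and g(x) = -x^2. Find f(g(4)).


g(4) = -16
f(-16) = 32

32


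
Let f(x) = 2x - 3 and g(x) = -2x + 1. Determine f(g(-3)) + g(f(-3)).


30


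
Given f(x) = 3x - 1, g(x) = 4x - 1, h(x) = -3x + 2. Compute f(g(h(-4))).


164


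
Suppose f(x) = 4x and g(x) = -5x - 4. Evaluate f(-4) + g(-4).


f(-4) = -16
g(-4) = 16
Sum = 0

0


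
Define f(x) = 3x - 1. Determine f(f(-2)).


-22


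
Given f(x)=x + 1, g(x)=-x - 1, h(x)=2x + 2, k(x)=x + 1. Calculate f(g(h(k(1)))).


k(1) = 2
h(2) = 6
g(6) = -7
f(-7) = -6

-6


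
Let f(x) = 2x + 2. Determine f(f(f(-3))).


-10


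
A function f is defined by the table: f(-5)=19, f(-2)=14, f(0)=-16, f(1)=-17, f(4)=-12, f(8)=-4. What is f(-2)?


Reading from the table at x = -2

14


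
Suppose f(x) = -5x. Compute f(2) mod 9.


f(2) = -10
-10 mod 9 = 8

8


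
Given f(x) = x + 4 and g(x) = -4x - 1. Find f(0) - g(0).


f(0) = 4
g(0) = -1
Difference = 5

5


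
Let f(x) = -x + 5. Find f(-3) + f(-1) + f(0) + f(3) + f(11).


f(-3) = 8
f(-1) = 6
f(0) = 5
f(3) = 2
f(11) = -6
Sum = 15

15


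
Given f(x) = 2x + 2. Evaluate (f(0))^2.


f(0) = 2
(2)^2 = 4

4


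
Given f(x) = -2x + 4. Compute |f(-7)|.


18


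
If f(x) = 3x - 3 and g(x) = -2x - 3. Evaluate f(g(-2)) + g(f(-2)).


15


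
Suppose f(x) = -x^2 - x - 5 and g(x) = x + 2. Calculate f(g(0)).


g(0) = 2
f(2) = (-1)*(2)^2 - 1*(2) - 5 = -11

-11


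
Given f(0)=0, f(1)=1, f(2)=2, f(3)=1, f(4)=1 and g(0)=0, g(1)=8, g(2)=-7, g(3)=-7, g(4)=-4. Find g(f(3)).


f(3) = 1
g(1) = 8

8


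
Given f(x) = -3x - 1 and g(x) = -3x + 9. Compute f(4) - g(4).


f(4) = -13
g(4) = -3
Difference = -10

-10


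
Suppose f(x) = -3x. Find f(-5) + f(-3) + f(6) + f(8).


f(-5) = 15
f(-3) = 9
f(6) = -18
f(8) = -24
Sum = -18

-18


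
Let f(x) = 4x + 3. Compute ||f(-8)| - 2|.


f(-8) = -29
|-29| = 29
|29 - 2| = 27

27


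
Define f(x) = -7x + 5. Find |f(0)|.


f(0) = 5
|5| = 5

5


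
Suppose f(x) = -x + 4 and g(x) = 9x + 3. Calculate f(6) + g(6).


55


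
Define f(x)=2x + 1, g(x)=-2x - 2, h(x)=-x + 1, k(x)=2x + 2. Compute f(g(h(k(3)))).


k(3) = 8
h(8) = -7
g(-7) = 12
f(12) = 25

25


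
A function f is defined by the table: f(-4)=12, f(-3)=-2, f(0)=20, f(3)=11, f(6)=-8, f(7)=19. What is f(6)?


Reading from the table at x = 6

-8


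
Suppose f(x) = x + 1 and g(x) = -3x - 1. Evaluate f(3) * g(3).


f(3) = 4
g(3) = -10
Product = -40

-40


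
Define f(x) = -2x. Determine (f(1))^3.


f(1) = -2
(-2)^3 = -8

-8


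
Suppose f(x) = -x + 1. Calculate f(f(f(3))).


f(3) = -2
f(-2) = 3
f(3) = -2

-2


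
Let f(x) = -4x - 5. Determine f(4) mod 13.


f(4) = -21
-21 mod 13 = 5

5


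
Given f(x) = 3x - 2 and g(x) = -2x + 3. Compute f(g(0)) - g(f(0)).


f(g(0)) = 7
g(f(0)) = 7
Difference = 0

0


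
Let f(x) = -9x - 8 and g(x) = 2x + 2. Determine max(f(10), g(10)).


f(10) = -98
g(10) = 22
max = 22

22


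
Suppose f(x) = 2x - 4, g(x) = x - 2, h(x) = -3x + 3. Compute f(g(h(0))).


h(0) = 3
g(3) = 1
f(1) = -2

-2


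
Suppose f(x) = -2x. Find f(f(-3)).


f(-3) = 6
f(6) = -12

-12


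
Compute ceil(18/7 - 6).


-3


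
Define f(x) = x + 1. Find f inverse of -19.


Solve x + 1 = -19
x = (-19 - 1) / 1 = -20

-20


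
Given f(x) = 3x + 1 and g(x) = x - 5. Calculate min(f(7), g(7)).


f(7) = 22
g(7) = 2
min = 2

2


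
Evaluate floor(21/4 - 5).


0


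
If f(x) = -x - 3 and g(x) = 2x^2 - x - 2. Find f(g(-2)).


g(-2) = 8
f(8) = -11

-11


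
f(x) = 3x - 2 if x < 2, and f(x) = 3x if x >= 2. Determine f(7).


7 satisfies x >= 2
f(7) = 21

21


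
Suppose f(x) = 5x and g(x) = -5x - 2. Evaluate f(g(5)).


g(5) = -27
f(-27) = -135

-135


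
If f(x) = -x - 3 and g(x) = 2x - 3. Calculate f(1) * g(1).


f(1) = -4
g(1) = -1
Product = 4

4


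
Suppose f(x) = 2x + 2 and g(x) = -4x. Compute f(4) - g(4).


f(4) = 10
g(4) = -16
Difference = 26

26


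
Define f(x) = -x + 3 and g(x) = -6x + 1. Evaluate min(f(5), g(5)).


f(5) = -2
g(5) = -29
min = -29

-29


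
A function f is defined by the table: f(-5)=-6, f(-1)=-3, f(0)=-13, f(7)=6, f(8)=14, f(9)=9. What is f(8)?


Reading from the table at x = 8

14


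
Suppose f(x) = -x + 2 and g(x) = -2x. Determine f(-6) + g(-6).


20


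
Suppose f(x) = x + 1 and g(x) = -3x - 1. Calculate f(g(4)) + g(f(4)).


-28


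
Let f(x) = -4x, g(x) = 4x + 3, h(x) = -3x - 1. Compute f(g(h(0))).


h(0) = -1
g(-1) = -1
f(-1) = 4

4


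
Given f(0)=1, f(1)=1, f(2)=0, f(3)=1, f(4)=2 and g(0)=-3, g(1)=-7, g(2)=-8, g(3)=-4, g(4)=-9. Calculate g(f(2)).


f(2) = 0
g(0) = -3

-3


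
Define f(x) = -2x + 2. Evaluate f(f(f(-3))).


f(-3) = 8
f(8) = -14
f(-14) = 30

30


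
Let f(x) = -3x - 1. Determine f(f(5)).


f(5) = -16
f(-16) = 47

47


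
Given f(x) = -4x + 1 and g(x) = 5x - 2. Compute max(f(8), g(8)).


f(8) = -31
g(8) = 38
max = 38

38


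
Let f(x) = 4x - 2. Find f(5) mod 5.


f(5) = 18
18 mod 5 = 3

3


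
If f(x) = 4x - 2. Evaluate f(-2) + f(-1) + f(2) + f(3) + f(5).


f(-2) = -10
f(-1) = -6
f(2) = 6
f(3) = 10
f(5) = 18
Sum = 18

18


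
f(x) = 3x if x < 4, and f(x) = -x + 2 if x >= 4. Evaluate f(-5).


-5 satisfies x < 4
f(-5) = -15

-15


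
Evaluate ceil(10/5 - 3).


10/5 = 2
2 - 3 = -1
ceil(-1) = -1

-1


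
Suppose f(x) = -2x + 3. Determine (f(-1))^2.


f(-1) = 5
(5)^2 = 25

25


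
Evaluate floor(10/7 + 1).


10/7 = 1.4286
1.4286 + 1 = 2.4286
floor(2.4286) = 2

2


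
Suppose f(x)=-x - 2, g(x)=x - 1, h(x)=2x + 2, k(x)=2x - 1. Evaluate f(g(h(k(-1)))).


k(-1) = -3
h(-3) = -4
g(-4) = -5
f(-5) = 3

3


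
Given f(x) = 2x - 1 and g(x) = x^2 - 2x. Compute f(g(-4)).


g(-4) = 24
f(24) = 47

47


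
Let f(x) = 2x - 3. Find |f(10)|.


17


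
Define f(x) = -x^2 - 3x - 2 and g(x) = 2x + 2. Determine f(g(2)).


g(2) = 6
f(6) = (-1)*(6)^2 - 3*(6) - 2 = -56

-56


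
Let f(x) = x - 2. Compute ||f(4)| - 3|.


f(4) = 2
|2| = 2
|2 - 3| = 1

1


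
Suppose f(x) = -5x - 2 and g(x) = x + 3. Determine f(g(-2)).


g(-2) = 1
f(1) = -7

-7


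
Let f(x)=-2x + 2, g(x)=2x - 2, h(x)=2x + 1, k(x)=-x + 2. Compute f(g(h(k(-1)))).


-22


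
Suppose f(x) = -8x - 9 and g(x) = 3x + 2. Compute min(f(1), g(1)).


f(1) = -17
g(1) = 5
min = -17

-17


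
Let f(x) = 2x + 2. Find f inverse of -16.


Solve 2x + 2 = -16
x = (-16 - 2) / 2 = -9

-9


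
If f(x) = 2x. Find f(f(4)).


f(4) = 8
f(8) = 16

16


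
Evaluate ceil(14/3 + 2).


7


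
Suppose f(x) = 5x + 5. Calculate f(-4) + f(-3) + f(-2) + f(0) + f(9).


f(-4) = -15
f(-3) = -10
f(-2) = -5
f(0) = 5
f(9) = 50
Sum = 25

25


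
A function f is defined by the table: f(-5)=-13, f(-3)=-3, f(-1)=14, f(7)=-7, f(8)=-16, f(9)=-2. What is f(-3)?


Reading from the table at x = -3

-3


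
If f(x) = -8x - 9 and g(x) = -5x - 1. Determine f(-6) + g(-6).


f(-6) = 39
g(-6) = 29
Sum = 68

68


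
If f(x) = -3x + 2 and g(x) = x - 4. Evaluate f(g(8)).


g(8) = 4
f(4) = -10

-10


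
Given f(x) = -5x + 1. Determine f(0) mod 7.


f(0) = 1
1 mod 7 = 1

1


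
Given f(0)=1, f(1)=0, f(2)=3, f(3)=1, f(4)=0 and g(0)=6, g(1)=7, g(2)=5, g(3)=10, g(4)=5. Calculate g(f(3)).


7


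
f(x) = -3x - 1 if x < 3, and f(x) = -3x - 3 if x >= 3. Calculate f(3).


3 satisfies x >= 3
f(3) = -12

-12


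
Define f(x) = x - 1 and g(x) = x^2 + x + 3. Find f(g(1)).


g(1) = 5
f(5) = 4

4


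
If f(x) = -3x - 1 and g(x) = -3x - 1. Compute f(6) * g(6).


f(6) = -19
g(6) = -19
Product = 361

361


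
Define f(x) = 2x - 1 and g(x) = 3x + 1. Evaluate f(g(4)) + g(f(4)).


f(g(4)) = 25
g(f(4)) = 22
Sum = 47

47


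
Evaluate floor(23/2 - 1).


10


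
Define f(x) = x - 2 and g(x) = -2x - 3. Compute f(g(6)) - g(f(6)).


f(g(6)) = -17
g(f(6)) = -11
Difference = -6

-6


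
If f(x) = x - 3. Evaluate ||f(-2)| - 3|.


f(-2) = -5
|-5| = 5
|5 - 3| = 2

2


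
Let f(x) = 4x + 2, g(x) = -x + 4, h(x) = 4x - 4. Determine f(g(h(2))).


h(2) = 4
g(4) = 0
f(0) = 2

2


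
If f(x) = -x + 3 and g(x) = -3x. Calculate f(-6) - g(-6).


f(-6) = 9
g(-6) = 18
Difference = -9

-9


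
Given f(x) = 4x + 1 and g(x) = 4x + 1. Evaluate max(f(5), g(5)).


f(5) = 21
g(5) = 21
max = 21

21


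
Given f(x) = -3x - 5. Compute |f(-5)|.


f(-5) = 10
|10| = 10

10


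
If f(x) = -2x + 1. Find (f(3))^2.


f(3) = -5
(-5)^2 = 25

25


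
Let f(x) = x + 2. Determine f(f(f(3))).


f(3) = 5
f(5) = 7
f(7) = 9

9


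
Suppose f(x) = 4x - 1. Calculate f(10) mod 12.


f(10) = 39
39 mod 12 = 3

3


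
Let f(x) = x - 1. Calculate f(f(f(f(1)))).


f(1) = 0
f(0) = -1
f(-1) = -2
f(-2) = -3

-3


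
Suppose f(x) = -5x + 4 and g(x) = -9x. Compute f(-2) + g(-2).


32


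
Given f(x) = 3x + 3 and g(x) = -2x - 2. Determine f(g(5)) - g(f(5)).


f(g(5)) = -33
g(f(5)) = -38
Difference = 5

5


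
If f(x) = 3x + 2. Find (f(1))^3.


f(1) = 5
(5)^3 = 125

125


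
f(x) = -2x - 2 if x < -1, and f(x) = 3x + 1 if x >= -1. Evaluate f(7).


7 satisfies x >= -1
f(7) = 22

22


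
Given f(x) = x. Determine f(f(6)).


f(6) = 6
f(6) = 6

6


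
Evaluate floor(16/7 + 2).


16/7 = 2.2857
2.2857 + 2 = 4.2857
floor(4.2857) = 4

4


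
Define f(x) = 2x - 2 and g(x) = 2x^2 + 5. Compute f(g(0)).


g(0) = 5
f(5) = 8

8


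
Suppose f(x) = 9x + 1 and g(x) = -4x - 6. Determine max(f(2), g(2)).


f(2) = 19
g(2) = -14
max = 19

19


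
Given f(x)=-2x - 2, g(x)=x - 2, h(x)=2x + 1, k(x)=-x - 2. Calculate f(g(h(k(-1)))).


k(-1) = -1
h(-1) = -1
g(-1) = -3
f(-3) = 4

4


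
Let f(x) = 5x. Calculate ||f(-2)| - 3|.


f(-2) = -10
|-10| = 10
|10 - 3| = 7

7


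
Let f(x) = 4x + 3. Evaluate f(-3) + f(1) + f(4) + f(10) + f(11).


f(-3) = -9
f(1) = 7
f(4) = 19
f(10) = 43
f(11) = 47
Sum = 107

107


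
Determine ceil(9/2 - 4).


9/2 = 4.5
4.5 - 4 = 0.5
ceil(0.5) = 1

1


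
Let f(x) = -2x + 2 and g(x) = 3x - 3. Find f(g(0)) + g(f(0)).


f(g(0)) = 8
g(f(0)) = 3
Sum = 11

11


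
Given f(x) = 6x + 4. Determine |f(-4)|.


20


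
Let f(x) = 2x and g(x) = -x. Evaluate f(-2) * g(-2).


f(-2) = -4
g(-2) = 2
Product = -8

-8


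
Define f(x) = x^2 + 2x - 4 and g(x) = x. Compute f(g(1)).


g(1) = 1
f(1) = 1*(1)^2 + 2*(1) - 4 = -1

-1


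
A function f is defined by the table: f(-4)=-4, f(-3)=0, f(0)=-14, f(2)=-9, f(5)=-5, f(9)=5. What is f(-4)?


Reading from the table at x = -4

-4


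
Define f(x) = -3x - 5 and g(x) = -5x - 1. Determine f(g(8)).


g(8) = -41
f(-41) = 118

118


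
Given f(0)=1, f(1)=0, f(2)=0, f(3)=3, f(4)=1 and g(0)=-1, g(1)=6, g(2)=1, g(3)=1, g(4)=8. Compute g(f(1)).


-1


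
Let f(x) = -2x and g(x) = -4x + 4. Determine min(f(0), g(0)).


f(0) = 0
g(0) = 4
min = 0

0


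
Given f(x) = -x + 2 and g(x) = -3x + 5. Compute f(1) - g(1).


f(1) = 1
g(1) = 2
Difference = -1

-1


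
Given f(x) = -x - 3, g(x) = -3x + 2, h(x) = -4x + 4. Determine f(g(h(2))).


-17


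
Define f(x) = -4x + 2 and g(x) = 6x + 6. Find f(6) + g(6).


f(6) = -22
g(6) = 42
Sum = 20

20


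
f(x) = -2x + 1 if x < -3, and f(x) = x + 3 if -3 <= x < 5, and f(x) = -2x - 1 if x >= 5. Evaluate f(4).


7


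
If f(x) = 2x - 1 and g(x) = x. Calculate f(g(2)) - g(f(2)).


f(g(2)) = 3
g(f(2)) = 3
Difference = 0

0


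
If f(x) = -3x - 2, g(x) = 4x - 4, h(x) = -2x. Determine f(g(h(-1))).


-14


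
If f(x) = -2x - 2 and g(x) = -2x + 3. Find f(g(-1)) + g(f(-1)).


f(g(-1)) = -12
g(f(-1)) = 3
Sum = -9

-9


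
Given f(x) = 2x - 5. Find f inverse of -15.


Solve 2x - 5 = -15
x = (-15 + 5) / 2 = -5

-5


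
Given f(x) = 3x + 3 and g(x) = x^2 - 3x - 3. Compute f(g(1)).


g(1) = -5
f(-5) = -12

-12


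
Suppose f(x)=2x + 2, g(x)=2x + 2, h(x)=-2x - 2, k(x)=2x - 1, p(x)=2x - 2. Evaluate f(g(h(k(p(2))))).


p(2) = 2
k(2) = 3
h(3) = -8
g(-8) = -14
f(-14) = -26

-26


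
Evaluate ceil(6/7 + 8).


6/7 = 0.8571
0.8571 + 8 = 8.8571
ceil(8.8571) = 9

9


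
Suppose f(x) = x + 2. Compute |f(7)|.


9


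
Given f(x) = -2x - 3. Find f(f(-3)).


f(-3) = 3
f(3) = -9

-9


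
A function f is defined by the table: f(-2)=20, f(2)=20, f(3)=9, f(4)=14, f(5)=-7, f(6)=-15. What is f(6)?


Reading from the table at x = 6

-15


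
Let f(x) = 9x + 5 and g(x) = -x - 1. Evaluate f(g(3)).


g(3) = -4
f(-4) = -31

-31


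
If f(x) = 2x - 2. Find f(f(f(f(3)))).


f(3) = 4
f(4) = 6
f(6) = 10
f(10) = 18

18


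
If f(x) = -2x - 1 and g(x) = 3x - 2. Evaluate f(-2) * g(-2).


f(-2) = 3
g(-2) = -8
Product = -24

-24


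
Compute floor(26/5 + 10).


26/5 = 5.2
5.2 + 10 = 15.2
floor(15.2) = 15

15


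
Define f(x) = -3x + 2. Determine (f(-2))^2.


64


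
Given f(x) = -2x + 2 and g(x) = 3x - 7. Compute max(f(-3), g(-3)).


f(-3) = 8
g(-3) = -16
max = 8

8


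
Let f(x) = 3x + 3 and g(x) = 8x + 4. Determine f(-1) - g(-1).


f(-1) = 0
g(-1) = -4
Difference = 4

4


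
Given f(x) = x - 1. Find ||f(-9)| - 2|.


f(-9) = -10
|-10| = 10
|10 - 2| = 8

8


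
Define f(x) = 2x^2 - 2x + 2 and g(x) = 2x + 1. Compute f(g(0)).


g(0) = 1
f(1) = 2*(1)^2 - 2*(1) + 2 = 2

2


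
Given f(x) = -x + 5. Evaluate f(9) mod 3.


f(9) = -4
-4 mod 3 = 2

2


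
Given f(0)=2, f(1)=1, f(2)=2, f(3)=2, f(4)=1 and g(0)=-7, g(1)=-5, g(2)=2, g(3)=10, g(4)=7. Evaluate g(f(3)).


f(3) = 2
g(2) = 2

2


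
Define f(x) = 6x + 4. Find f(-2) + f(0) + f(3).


f(-2) = -8
f(0) = 4
f(3) = 22
Sum = 18

18


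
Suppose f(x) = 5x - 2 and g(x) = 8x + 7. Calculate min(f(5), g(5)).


f(5) = 23
g(5) = 47
min = 23

23


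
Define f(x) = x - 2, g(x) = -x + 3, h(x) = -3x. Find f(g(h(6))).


h(6) = -18
g(-18) = 21
f(21) = 19

19


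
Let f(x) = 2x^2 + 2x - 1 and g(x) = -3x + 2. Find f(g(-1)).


g(-1) = 5
f(5) = 2*(5)^2 + 2*(5) - 1 = 59

59


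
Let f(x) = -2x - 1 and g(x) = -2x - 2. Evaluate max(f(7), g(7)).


f(7) = -15
g(7) = -16
max = -15

-15


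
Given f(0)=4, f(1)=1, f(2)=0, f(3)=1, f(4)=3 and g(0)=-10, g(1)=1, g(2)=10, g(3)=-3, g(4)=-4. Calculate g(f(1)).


f(1) = 1
g(1) = 1

1


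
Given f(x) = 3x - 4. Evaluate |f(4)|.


f(4) = 8
|8| = 8

8


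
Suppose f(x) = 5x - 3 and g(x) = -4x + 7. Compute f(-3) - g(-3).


f(-3) = -18
g(-3) = 19
Difference = -37

-37


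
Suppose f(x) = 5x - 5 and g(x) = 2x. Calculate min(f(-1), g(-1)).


f(-1) = -10
g(-1) = -2
min = -10

-10


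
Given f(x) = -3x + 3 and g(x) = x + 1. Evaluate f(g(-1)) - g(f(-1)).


f(g(-1)) = 3
g(f(-1)) = 7
Difference = -4

-4


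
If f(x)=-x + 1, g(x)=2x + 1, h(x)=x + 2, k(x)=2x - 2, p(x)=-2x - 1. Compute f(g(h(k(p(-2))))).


p(-2) = 3
k(3) = 4
h(4) = 6
g(6) = 13
f(13) = -12

-12


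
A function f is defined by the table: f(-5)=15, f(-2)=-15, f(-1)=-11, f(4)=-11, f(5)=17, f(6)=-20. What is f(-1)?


Reading from the table at x = -1

-11


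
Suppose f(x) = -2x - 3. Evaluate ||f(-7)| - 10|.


f(-7) = 11
|11| = 11
|11 - 10| = 1

1


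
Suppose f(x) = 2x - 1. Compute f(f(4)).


f(4) = 7
f(7) = 13

13


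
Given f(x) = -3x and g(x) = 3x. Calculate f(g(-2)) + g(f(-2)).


f(g(-2)) = 18
g(f(-2)) = 18
Sum = 36

36


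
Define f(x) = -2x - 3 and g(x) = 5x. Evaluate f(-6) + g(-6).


-21


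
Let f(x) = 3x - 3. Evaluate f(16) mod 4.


f(16) = 45
45 mod 4 = 1

1


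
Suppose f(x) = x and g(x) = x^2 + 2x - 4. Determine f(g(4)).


g(4) = 20
f(20) = 20

20


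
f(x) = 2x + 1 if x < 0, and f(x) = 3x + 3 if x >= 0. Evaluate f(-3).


-3 satisfies x < 0
f(-3) = -5

-5


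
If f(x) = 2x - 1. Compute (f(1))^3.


1


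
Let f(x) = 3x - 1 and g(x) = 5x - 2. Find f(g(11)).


g(11) = 53
f(53) = 158

158


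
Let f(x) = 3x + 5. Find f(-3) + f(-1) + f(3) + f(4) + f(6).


f(-3) = -4
f(-1) = 2
f(3) = 14
f(4) = 17
f(6) = 23
Sum = 52

52


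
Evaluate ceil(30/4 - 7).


30/4 = 7.5
7.5 - 7 = 0.5
ceil(0.5) = 1

1


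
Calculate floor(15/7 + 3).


15/7 = 2.1429
2.1429 + 3 = 5.1429
floor(5.1429) = 5

5


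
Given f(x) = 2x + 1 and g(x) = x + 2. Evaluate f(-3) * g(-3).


5


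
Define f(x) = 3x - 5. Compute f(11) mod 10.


f(11) = 28
28 mod 10 = 8

8


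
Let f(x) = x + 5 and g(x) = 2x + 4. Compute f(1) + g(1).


f(1) = 6
g(1) = 6
Sum = 12

12


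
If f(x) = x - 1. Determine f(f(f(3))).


f(3) = 2
f(2) = 1
f(1) = 0

0


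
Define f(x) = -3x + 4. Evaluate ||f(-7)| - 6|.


f(-7) = 25
|25| = 25
|25 - 6| = 19

19


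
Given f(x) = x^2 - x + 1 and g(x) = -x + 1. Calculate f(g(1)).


1


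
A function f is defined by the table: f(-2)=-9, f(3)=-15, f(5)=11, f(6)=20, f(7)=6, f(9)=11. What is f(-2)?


Reading from the table at x = -2

-9


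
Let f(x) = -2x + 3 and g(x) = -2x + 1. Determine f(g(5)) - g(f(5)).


f(g(5)) = 21
g(f(5)) = 15
Difference = 6

6


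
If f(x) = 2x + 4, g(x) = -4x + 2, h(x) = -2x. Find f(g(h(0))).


8


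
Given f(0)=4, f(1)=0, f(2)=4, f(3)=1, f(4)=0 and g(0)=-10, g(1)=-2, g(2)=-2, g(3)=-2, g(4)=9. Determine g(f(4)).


f(4) = 0
g(0) = -10

-10


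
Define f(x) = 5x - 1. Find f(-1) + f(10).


f(-1) = -6
f(10) = 49
Sum = 43

43


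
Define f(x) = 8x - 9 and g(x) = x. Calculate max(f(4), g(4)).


f(4) = 23
g(4) = 4
max = 23

23


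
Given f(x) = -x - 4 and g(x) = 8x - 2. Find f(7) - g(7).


f(7) = -11
g(7) = 54
Difference = -65

-65


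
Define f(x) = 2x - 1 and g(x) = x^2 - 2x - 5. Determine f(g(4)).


5


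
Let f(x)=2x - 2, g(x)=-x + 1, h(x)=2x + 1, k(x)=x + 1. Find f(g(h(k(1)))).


k(1) = 2
h(2) = 5
g(5) = -4
f(-4) = -10

-10


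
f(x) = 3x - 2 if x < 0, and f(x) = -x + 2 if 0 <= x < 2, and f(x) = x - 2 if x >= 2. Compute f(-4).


-4 satisfies x < 0
f(-4) = -14

-14


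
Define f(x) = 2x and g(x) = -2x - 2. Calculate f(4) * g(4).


f(4) = 8
g(4) = -10
Product = -80

-80


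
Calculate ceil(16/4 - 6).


16/4 = 4
4 - 6 = -2
ceil(-2) = -2

-2


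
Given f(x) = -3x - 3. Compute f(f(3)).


f(3) = -12
f(-12) = 33

33


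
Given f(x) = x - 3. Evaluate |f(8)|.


f(8) = 5
|5| = 5

5


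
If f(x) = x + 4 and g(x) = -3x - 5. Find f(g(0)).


g(0) = -5
f(-5) = -1

-1


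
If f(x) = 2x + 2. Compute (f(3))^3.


f(3) = 8
(8)^3 = 512

512


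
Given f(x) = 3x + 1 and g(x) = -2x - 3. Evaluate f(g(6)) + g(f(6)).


-85


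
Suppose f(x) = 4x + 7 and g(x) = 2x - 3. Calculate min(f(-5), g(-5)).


f(-5) = -13
g(-5) = -13
min = -13

-13


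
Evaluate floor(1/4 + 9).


1/4 = 0.25
0.25 + 9 = 9.25
floor(9.25) = 9

9


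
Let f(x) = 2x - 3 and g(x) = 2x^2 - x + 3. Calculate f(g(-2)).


g(-2) = 13
f(13) = 23

23


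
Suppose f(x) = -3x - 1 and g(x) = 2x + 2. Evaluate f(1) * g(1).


f(1) = -4
g(1) = 4
Product = -16

-16


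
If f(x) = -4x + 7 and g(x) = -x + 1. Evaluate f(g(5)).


g(5) = -4
f(-4) = 23

23


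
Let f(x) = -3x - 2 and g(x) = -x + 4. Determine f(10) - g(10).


f(10) = -32
g(10) = -6
Difference = -26

-26


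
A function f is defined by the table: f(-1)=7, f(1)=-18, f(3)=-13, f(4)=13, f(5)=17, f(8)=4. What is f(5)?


Reading from the table at x = 5

17


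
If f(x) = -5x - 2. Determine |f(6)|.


f(6) = -32
|-32| = 32

32


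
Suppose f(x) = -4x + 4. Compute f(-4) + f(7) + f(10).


f(-4) = 20
f(7) = -24
f(10) = -36
Sum = -40

-40


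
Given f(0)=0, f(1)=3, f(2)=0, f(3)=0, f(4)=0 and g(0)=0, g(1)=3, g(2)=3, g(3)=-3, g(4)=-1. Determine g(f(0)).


0


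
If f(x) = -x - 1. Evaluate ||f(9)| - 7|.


f(9) = -10
|-10| = 10
|10 - 7| = 3

3


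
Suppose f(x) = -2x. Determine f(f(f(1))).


f(1) = -2
f(-2) = 4
f(4) = -8

-8


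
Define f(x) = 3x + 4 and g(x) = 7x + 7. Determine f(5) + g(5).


61


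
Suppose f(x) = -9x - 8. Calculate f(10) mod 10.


f(10) = -98
-98 mod 10 = 2

2


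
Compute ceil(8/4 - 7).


8/4 = 2
2 - 7 = -5
ceil(-5) = -5

-5


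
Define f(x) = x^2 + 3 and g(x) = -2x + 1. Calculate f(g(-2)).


g(-2) = 5
f(5) = 1*(5)^2 + 3 = 28

28


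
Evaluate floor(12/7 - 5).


12/7 = 1.7143
1.7143 - 5 = -3.2857
floor(-3.2857) = -4

-4


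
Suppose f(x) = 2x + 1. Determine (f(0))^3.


f(0) = 1
(1)^3 = 1

1


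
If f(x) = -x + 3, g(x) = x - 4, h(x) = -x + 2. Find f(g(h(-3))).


h(-3) = 5
g(5) = 1
f(1) = 2

2


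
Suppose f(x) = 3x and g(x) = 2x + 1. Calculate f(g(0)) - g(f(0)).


f(g(0)) = 3
g(f(0)) = 1
Difference = 2

2


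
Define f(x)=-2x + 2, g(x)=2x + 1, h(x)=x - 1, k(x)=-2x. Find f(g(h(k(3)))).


28


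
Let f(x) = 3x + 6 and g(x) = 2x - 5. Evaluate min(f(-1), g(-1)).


-7


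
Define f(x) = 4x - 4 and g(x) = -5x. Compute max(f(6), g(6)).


f(6) = 20
g(6) = -30
max = 20

20


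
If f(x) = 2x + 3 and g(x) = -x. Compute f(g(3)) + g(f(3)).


f(g(3)) = -3
g(f(3)) = -9
Sum = -12

-12


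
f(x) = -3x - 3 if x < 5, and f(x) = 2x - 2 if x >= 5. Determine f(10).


10 satisfies x >= 5
f(10) = 18

18
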